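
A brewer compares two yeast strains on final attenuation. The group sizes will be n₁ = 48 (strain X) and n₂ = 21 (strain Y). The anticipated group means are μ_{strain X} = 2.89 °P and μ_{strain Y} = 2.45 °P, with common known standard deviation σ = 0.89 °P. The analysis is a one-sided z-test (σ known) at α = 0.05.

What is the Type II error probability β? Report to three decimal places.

β ≈ 0.403

Standardized effect: d = |μ_{strain X} − μ_{strain Y}| / σ = |2.89 − 2.45| / 0.89 = 0.4944
Noncentrality parameter: δ = d / √(1/n₁ + 1/n₂) = 0.4944 / √(1/48 + 1/21) = 1.8896
One-sided α = 0.05 → critical value z_{0.05} = 1.645.
Power = P(Z > 1.645 − δ) = Φ(0.245) = 0.5967.
Type II error: β = 1 − power = 1 − 0.5967 = 0.4033.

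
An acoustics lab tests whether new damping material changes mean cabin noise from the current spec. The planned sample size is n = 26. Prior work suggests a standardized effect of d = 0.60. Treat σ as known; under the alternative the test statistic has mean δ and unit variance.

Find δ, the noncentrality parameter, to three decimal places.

δ = d·√n = 0.60 × √26 = 3.0594

δ ≈ 3.059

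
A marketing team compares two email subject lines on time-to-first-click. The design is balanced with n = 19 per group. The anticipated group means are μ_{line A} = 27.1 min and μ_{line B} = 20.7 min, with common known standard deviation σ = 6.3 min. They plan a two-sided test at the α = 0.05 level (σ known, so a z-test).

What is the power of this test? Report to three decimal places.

Power ≈ 0.879

Standardized effect: d = |μ_{line A} − μ_{line B}| / σ = |27.1 − 20.7| / 6.3 = 1.0159
Noncentrality parameter: δ = d·√(n/2) = 1.0159 × √(19/2) = 3.1311
Two-sided α = 0.05 → critical value z_{0.025} = 1.960.
Power = Φ(δ − 1.960) + Φ(−δ − 1.960) = Φ(1.171) + Φ(-5.091) = 0.8792 + 0.0000 = 0.8792.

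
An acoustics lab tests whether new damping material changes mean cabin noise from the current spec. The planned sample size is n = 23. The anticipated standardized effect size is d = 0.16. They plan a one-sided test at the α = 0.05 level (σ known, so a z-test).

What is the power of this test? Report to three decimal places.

Noncentrality parameter: δ = d·√n = 0.16 × √23 = 0.7673
Critical value for a one-sided test at α = 0.05: z_α = 1.645.
Power = P(Z > 1.645 − δ) = Φ(-0.878) = 0.1901.

Power ≈ 0.190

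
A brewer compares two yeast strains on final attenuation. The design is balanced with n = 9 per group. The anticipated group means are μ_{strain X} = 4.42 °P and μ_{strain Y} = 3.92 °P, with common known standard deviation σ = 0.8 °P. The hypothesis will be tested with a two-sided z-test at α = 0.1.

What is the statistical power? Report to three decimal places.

Power ≈ 0.376

Standardized effect: d = |μ_{strain X} − μ_{strain Y}| / σ = |4.42 − 3.92| / 0.8 = 0.6250
Noncentrality parameter: δ = d·√(n/2) = 0.6250 × √(9/2) = 1.3258
Two-sided α = 0.1 → critical value z_{0.05} = 1.645.
Power = Φ(δ − 1.645) + Φ(−δ − 1.645) = Φ(-0.319) + Φ(-2.971) = 0.3749 + 0.0015 = 0.3763.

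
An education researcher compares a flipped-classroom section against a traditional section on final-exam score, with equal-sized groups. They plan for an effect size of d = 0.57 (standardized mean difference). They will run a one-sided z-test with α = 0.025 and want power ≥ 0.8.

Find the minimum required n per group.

Set Φ(δ − 1.960) = 0.8; then δ − 1.960 = Φ⁻¹(0.8) = 0.842, giving δ = 2.802.
δ = d·√(n/2) ⇒ n = 2(δ/d)² = 2 × (2.802 / 0.57)² = 48.32.
Round up to the next whole unit.

n = 49 per group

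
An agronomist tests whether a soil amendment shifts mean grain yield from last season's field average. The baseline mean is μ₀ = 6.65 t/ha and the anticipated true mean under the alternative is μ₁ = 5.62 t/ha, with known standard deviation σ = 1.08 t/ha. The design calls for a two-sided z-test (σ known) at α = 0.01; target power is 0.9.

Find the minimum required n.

Standardized effect: d = |μ₁ − μ₀| / σ = |5.62 − 6.65| / 1.08 = 0.9537
Set Φ(δ − 2.576) = 0.9; then δ − 2.576 = Φ⁻¹(0.9) = 1.282, giving δ = 3.857.
(For δ > 0 the lower-tail rejection region contributes negligibly to power, so the one-term inversion is standard.)
δ = d·√n ⇒ n = (δ/d)² = (3.857 / 0.9537)² = 16.36.
Rounding up, n = 17.

n = 17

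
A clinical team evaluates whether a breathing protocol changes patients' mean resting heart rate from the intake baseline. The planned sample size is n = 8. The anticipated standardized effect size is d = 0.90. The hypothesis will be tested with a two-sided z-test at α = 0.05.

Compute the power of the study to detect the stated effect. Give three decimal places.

Noncentrality parameter: δ = d·√n = 0.90 × √8 = 2.5456
Critical value for a two-sided test at α = 0.05: z_{α/2} = 1.960.
Power = Φ(δ − 1.960) + Φ(−δ − 1.960) = Φ(0.586) + Φ(-4.506) = 0.7209 + 0.0000 = 0.7209.

Power ≈ 0.721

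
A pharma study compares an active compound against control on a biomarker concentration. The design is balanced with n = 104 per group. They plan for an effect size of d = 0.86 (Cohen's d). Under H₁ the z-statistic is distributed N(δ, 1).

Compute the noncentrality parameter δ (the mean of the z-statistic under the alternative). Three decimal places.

δ = d·√(n/2) = 0.86 × √(104/2) = 6.2015

δ ≈ 6.202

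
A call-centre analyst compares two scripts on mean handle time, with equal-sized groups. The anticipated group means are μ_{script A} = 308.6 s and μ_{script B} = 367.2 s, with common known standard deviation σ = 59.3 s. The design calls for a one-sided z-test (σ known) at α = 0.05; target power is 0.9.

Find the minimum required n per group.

Standardized effect: d = |μ_{script A} − μ_{script B}| / σ = |308.6 − 367.2| / 59.3 = 0.9882
For power 0.9 need Φ(δ − z_{0.05}) = 0.9, so δ = z_{0.05} + z_{0.10} = 1.645 + 1.282 = 2.926.
δ = d·√(n/2) ⇒ n = 2(δ/d)² = 2 × (2.926 / 0.9882)² = 17.54.
Rounding up, n = 18 per group.

n = 18 per group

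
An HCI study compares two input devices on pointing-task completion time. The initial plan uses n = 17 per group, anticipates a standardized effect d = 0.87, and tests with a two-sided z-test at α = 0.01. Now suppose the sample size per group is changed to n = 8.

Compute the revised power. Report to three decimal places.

With n = 8 per group: δ = d·√(n/2) = 0.87 × √(8/2) = 1.7400. Critical value z_{0.005} = 2.576.
Revised power = Φ(δ − 2.576) + Φ(−δ − 2.576) = Φ(-0.836) + Φ(-4.316) = 0.2016 + 0.0000 = 0.2016.

Power ≈ 0.202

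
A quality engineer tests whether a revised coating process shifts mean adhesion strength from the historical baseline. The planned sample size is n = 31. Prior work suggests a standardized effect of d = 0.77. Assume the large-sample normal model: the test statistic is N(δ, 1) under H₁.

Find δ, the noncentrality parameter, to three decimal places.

δ ≈ 4.287

The noncentrality parameter scales effect size by the design's sample-size factor: δ = d·√n = 0.77 × √31 = 4.2872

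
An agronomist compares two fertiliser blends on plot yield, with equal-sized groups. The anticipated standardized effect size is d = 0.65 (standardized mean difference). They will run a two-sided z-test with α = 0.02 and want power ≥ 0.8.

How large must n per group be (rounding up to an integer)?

n = 48 per group

For power 0.8 need Φ(δ − z_{0.01}) = 0.8, so δ = z_{0.01} + z_{0.20} = 2.326 + 0.842 = 3.168.
(For δ > 0 the lower-tail rejection region contributes negligibly to power, so the one-term inversion is standard.)
δ = d·√(n/2) ⇒ n = 2(δ/d)² = 2 × (3.168 / 0.65)² = 47.51.
Rounding up, n = 48 per group.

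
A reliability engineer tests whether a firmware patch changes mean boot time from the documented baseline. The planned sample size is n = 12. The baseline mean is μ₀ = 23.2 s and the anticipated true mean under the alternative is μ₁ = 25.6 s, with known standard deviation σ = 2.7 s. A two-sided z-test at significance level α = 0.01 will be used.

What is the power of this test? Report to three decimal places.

Standardized effect: d = |μ₁ − μ₀| / σ = |25.6 − 23.2| / 2.7 = 0.8889
Noncentrality parameter: δ = d·√n = 0.8889 × √12 = 3.0792
Critical value for a two-sided test at α = 0.01: z_{α/2} = 2.576.
Power = Φ(δ − 2.576) + Φ(−δ − 2.576) = Φ(0.503) + Φ(-5.655) = 0.6926 + 0.0000 = 0.6926.

Power ≈ 0.693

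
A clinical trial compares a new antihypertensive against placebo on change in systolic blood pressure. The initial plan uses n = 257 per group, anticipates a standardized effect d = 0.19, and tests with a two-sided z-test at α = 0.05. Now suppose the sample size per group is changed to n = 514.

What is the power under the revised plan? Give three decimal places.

With n = 514 per group: δ = d·√(n/2) = 0.19 × √(514/2) = 3.0459. Critical value z_{0.025} = 1.960.
Revised power = Φ(δ − 1.960) + Φ(−δ − 1.960) = Φ(1.086) + Φ(-5.006) = 0.8613 + 0.0000 = 0.8613.

Power ≈ 0.861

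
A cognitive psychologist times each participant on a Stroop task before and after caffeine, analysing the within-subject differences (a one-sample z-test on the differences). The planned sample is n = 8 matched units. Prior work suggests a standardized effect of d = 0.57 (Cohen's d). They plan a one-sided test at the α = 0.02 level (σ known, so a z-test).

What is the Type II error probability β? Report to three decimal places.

Noncentrality parameter: δ = d·√n = 0.57 × √8 = 1.6122
One-sided α = 0.02 → critical value z_{0.02} = 2.054.
Power = P(Z > 2.054 − δ) = Φ(-0.442) = 0.3294.
Type II error: β = 1 − power = 1 − 0.3294 = 0.6706.

β ≈ 0.671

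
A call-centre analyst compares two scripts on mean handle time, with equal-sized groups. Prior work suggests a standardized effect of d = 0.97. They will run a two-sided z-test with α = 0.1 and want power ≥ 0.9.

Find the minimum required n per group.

Set Φ(δ − 1.645) = 0.9; then δ − 1.645 = Φ⁻¹(0.9) = 1.282, giving δ = 2.926.
(Ignoring the negligible lower-tail rejection probability gives the usual closed-form inversion.)
δ = d·√(n/2) ⇒ n = 2(δ/d)² = 2 × (2.926 / 0.97)² = 18.20.
Rounding up, n = 19 per group.

n = 19 per group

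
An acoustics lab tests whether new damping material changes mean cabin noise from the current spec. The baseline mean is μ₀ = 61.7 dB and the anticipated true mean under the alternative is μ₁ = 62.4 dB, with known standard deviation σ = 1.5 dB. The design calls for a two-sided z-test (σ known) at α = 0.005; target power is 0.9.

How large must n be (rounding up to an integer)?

n = 77

Standardized effect: d = |μ₁ − μ₀| / σ = |62.4 − 61.7| / 1.5 = 0.4667
Set Φ(δ − 2.807) = 0.9; then δ − 2.807 = Φ⁻¹(0.9) = 1.282, giving δ = 4.089.
(The Φ(−δ − z_{α/2}) term is vanishingly small for δ > 0 and is dropped in the standard sample-size formula.)
δ = d·√n ⇒ n = (δ/d)² = (4.089 / 0.4667)² = 76.76.
Round up to the next whole unit.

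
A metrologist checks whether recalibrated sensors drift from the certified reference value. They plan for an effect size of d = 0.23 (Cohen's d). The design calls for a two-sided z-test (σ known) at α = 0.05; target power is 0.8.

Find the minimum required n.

For power 0.8 need Φ(δ − z_{0.025}) = 0.8, so δ = z_{0.025} + z_{0.20} = 1.960 + 0.842 = 2.802.
(The Φ(−δ − z_{α/2}) term is vanishingly small for δ > 0 and is dropped in the standard sample-size formula.)
δ = d·√n ⇒ n = (δ/d)² = (2.802 / 0.23)² = 148.37.
Round up to the next whole unit.

n = 149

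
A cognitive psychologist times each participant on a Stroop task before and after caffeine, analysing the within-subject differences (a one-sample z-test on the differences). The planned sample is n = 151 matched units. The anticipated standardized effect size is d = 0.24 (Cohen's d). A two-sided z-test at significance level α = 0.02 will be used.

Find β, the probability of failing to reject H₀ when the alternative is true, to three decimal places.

Noncentrality parameter: δ = d·√n = 0.24 × √151 = 2.9492
Two-sided α = 0.02 → critical value z_{0.01} = 2.326.
Power = Φ(δ − 2.326) + Φ(−δ − 2.326) = Φ(0.623) + Φ(-5.276) = 0.7333 + 0.0000 = 0.7333.
Type II error: β = 1 − power = 1 − 0.7333 = 0.2667.

β ≈ 0.267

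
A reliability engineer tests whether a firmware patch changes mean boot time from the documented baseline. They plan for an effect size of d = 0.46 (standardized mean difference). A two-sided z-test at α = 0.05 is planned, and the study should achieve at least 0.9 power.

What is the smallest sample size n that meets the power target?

n = 50

Set Φ(δ − 1.960) = 0.9; then δ − 1.960 = Φ⁻¹(0.9) = 1.282, giving δ = 3.242.
(For δ > 0 the lower-tail rejection region contributes negligibly to power, so the one-term inversion is standard.)
δ = d·√n ⇒ n = (δ/d)² = (3.242 / 0.46)² = 49.66.
Rounding up, n = 50.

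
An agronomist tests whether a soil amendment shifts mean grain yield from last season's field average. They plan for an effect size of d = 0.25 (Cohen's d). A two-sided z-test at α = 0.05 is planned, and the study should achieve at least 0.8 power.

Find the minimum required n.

For power 0.8 need Φ(δ − z_{0.025}) = 0.8, so δ = z_{0.025} + z_{0.20} = 1.960 + 0.842 = 2.802.
(Ignoring the negligible lower-tail rejection probability gives the usual closed-form inversion.)
δ = d·√n ⇒ n = (δ/d)² = (2.802 / 0.25)² = 125.58.
Rounding up, n = 126.

n = 126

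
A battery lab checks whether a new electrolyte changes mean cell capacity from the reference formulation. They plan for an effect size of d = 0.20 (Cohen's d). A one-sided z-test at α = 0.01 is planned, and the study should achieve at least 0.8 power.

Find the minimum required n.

n = 251

Set Φ(δ − 2.326) = 0.8; then δ − 2.326 = Φ⁻¹(0.8) = 0.842, giving δ = 3.168.
δ = d·√n ⇒ n = (δ/d)² = (3.168 / 0.20)² = 250.90.
Rounding up, n = 251.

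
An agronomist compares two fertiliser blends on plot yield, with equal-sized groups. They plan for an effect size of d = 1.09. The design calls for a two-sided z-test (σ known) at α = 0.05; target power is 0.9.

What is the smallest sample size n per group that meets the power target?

n = 18 per group

Set Φ(δ − 1.960) = 0.9; then δ − 1.960 = Φ⁻¹(0.9) = 1.282, giving δ = 3.242.
(Ignoring the negligible lower-tail rejection probability gives the usual closed-form inversion.)
δ = d·√(n/2) ⇒ n = 2(δ/d)² = 2 × (3.242 / 1.09)² = 17.69.
Round up to the next whole unit.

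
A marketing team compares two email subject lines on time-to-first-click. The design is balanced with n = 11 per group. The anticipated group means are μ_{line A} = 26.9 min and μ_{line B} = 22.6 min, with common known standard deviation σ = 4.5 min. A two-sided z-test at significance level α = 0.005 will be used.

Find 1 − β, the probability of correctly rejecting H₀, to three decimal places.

Standardized effect: d = |μ_{line A} − μ_{line B}| / σ = |26.9 − 22.6| / 4.5 = 0.9556
Noncentrality parameter: λ = d·√(n/2) = 0.9556 × √(11/2) = 2.2410
Critical value for a two-sided test at α = 0.005: z_{α/2} = 2.807.
Power = Φ(λ − 2.807) + Φ(−λ − 2.807) = Φ(-0.566) + Φ(-5.048) = 0.2857 + 0.0000 = 0.2857.

Power ≈ 0.286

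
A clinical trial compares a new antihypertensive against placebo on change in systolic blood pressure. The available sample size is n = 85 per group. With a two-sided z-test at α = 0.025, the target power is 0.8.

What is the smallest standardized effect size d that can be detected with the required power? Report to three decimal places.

d ≈ 0.473

Need Φ(δ − 2.241) = 0.8, so δ = 2.241 + 0.842 = 3.083.
(The second rejection-region term Φ(−δ − z_{α/2}) is negligible and dropped.)
δ = d·√(n/2) ⇒ d = δ/√(n/2) = 3.083/√(85/2) = 0.4729.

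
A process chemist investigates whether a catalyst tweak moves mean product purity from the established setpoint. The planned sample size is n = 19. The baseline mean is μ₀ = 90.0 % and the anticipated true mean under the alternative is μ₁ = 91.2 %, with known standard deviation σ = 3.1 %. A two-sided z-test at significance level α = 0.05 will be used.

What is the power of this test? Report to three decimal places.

Standardized effect: d = |μ₁ − μ₀| / σ = |91.2 − 90.0| / 3.1 = 0.3871
Noncentrality parameter: λ = d·√n = 0.3871 × √19 = 1.6873
Critical value for a two-sided test at α = 0.05: z_{α/2} = 1.960.
Power = Φ(λ − 1.960) + Φ(−λ − 1.960) = Φ(-0.273) + Φ(-3.647) = 0.3926 + 0.0001 = 0.3927.

Power ≈ 0.393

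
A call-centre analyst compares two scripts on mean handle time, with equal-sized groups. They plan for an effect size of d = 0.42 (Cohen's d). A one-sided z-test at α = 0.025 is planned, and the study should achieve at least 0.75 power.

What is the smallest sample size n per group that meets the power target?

Set Φ(δ − 1.960) = 0.75; then δ − 1.960 = Φ⁻¹(0.75) = 0.674, giving δ = 2.634.
δ = d·√(n/2) ⇒ n = 2(δ/d)² = 2 × (2.634 / 0.42)² = 78.69.
Rounding up, n = 79 per group.

n = 79 per group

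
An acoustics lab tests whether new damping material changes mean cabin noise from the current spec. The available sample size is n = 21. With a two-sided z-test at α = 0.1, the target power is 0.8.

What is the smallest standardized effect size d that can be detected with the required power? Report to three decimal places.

Need Φ(δ − 1.645) = 0.8, so δ = 1.645 + 0.842 = 2.486.
(The second rejection-region term Φ(−δ − z_{α/2}) is negligible and dropped.)
δ = d·√n ⇒ d = δ/√n = 2.486/√21 = 0.5426.

d ≈ 0.543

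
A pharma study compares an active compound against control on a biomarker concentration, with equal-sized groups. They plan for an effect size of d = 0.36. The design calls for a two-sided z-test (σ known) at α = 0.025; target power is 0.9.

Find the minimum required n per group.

Set Φ(δ − 2.241) = 0.9; then δ − 2.241 = Φ⁻¹(0.9) = 1.282, giving δ = 3.523.
(The Φ(−δ − z_{α/2}) term is vanishingly small for δ > 0 and is dropped in the standard sample-size formula.)
δ = d·√(n/2) ⇒ n = 2(δ/d)² = 2 × (3.523 / 0.36)² = 191.53.
Round up to the next whole unit.

n = 192 per group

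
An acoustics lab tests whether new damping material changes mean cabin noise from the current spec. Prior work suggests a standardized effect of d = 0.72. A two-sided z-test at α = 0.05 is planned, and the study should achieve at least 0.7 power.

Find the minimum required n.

Set Φ(δ − 1.960) = 0.7; then δ − 1.960 = Φ⁻¹(0.7) = 0.524, giving δ = 2.484.
(The Φ(−δ − z_{α/2}) term is vanishingly small for δ > 0 and is dropped in the standard sample-size formula.)
δ = d·√n ⇒ n = (δ/d)² = (2.484 / 0.72)² = 11.91.
Round up to the next whole unit.

n = 12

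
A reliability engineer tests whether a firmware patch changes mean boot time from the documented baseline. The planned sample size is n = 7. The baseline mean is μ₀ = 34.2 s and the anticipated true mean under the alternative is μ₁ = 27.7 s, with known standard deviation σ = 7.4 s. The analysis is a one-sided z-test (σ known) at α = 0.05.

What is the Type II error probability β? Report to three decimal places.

β ≈ 0.249

Standardized effect: d = |μ₁ − μ₀| / σ = |27.7 − 34.2| / 7.4 = 0.8784
Noncentrality parameter: δ = d·√n = 0.8784 × √7 = 2.3240
One-sided α = 0.05 → critical value z_{0.05} = 1.645.
Power = Φ(δ − 1.645) = Φ(0.679) = 0.7515.
Type II error: β = 1 − power = 1 − 0.7515 = 0.2485.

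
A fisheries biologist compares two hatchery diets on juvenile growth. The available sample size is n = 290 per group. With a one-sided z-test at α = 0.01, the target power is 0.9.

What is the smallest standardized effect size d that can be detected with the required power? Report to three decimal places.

d ≈ 0.300

Need Φ(δ − 2.326) = 0.9, so δ = 2.326 + 1.282 = 3.608.
δ = d·√(n/2) ⇒ d = δ/√(n/2) = 3.608/√(290/2) = 0.2996.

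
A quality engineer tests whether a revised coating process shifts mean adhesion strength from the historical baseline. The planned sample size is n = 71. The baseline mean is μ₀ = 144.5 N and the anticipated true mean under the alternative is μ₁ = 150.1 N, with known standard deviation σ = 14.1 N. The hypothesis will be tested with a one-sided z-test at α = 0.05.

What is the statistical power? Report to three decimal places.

Power ≈ 0.956

Standardized effect: d = |μ₁ − μ₀| / σ = |150.1 − 144.5| / 14.1 = 0.3972
Noncentrality parameter: δ = d·√n = 0.3972 × √71 = 3.3466
Critical value for a one-sided test at α = 0.05: z_α = 1.645.
Power = P(Z > 1.645 − δ) = Φ(1.702) = 0.9556.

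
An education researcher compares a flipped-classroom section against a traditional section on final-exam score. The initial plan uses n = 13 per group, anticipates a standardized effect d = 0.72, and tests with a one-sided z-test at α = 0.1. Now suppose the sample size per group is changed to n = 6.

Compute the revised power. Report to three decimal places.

Power ≈ 0.486

With n = 6 per group: δ = d·√(n/2) = 0.72 × √(6/2) = 1.2471. Critical value z_{0.1} = 1.282.
Revised power = Φ(δ − 1.282) = Φ(-0.034) = 0.4862.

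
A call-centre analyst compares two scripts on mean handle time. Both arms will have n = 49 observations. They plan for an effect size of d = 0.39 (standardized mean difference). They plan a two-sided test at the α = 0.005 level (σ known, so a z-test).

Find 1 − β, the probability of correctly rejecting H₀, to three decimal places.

Power ≈ 0.190

Noncentrality parameter: δ = d·√(n/2) = 0.39 × √(49/2) = 1.9304
Two-sided α = 0.005 → critical value z_{0.0025} = 2.807.
Power = Φ(δ − 2.807) + Φ(−δ − 2.807) = Φ(-0.877) + Φ(-4.737) = 0.1903 + 0.0000 = 0.1903.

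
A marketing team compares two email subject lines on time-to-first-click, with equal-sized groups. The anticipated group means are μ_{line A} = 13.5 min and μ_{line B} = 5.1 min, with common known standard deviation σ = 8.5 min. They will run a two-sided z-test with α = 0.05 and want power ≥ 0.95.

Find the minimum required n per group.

Standardized effect: d = |μ_{line A} − μ_{line B}| / σ = |13.5 − 5.1| / 8.5 = 0.9882
Set Φ(δ − 1.960) = 0.95; then δ − 1.960 = Φ⁻¹(0.95) = 1.645, giving δ = 3.605.
(Ignoring the negligible lower-tail rejection probability gives the usual closed-form inversion.)
δ = d·√(n/2) ⇒ n = 2(δ/d)² = 2 × (3.605 / 0.9882)² = 26.61.
Round up to the next whole unit.

n = 27 per group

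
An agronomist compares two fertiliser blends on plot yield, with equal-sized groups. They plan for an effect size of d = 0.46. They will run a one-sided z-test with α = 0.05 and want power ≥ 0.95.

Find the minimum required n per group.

For power 0.95 need Φ(δ − z_{0.05}) = 0.95, so δ = z_{0.05} + z_{0.05} = 1.645 + 1.645 = 3.290.
δ = d·√(n/2) ⇒ n = 2(δ/d)² = 2 × (3.290 / 0.46)² = 102.29.
Rounding up, n = 103 per group.

n = 103 per group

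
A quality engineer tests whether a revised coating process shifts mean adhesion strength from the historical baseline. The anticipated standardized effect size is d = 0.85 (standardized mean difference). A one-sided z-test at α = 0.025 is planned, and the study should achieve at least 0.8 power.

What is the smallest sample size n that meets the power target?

Set Φ(δ − 1.960) = 0.8; then δ − 1.960 = Φ⁻¹(0.8) = 0.842, giving δ = 2.802.
δ = d·√n ⇒ n = (δ/d)² = (2.802 / 0.85)² = 10.86.
Round up to the next whole unit.

n = 11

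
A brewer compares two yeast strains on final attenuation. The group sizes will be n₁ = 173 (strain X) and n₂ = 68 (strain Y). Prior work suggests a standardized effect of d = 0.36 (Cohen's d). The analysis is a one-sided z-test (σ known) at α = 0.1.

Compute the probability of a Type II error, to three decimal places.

β ≈ 0.109

Noncentrality parameter: δ = d / √(1/n₁ + 1/n₂) = 0.36 / √(1/173 + 1/68) = 2.5152
One-sided α = 0.1 → critical value z_{0.1} = 1.282.
Power = Φ(δ − 1.282) = Φ(1.234) = 0.8913.
Type II error: β = 1 − power = 1 − 0.8913 = 0.1087.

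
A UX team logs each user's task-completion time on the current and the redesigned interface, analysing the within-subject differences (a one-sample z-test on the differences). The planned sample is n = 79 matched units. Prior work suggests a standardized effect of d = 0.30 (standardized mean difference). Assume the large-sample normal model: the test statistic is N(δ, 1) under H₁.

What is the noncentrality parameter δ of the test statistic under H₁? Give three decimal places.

δ = d·√n = 0.30 × √79 = 2.6665

δ ≈ 2.666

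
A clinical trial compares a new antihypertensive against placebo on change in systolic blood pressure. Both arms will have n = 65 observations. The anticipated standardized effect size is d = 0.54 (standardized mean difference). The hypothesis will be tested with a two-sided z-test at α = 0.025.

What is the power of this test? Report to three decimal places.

Noncentrality parameter: δ = d·√(n/2) = 0.54 × √(65/2) = 3.0785
Two-sided α = 0.025 → critical value z_{0.0125} = 2.241.
Power = Φ(δ − 2.241) + Φ(−δ − 2.241) = Φ(0.837) + Φ(-5.320) = 0.7987 + 0.0000 = 0.7987.

Power ≈ 0.799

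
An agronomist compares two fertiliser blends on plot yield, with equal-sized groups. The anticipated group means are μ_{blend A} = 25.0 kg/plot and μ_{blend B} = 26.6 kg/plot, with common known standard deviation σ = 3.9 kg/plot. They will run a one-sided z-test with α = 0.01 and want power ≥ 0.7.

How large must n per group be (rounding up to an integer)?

n = 97 per group

Standardized effect: d = |μ_{blend A} − μ_{blend B}| / σ = |25.0 − 26.6| / 3.9 = 0.4103
Set Φ(δ − 2.326) = 0.7; then δ − 2.326 = Φ⁻¹(0.7) = 0.524, giving δ = 2.851.
δ = d·√(n/2) ⇒ n = 2(δ/d)² = 2 × (2.851 / 0.4103)² = 96.57.
Rounding up, n = 97 per group.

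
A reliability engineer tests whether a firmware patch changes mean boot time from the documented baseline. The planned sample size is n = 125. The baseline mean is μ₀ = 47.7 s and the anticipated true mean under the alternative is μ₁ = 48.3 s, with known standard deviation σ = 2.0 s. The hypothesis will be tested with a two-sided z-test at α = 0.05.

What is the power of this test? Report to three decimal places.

Power ≈ 0.918

Standardized effect: d = |μ₁ − μ₀| / σ = |48.3 − 47.7| / 2.0 = 0.3000
Noncentrality parameter: λ = d·√n = 0.3000 × √125 = 3.3541
Critical value for a two-sided test at α = 0.05: z_{α/2} = 1.960.
Power = Φ(λ − 1.960) + Φ(−λ − 1.960) = Φ(1.394) + Φ(-5.314) = 0.9184 + 0.0000 = 0.9184.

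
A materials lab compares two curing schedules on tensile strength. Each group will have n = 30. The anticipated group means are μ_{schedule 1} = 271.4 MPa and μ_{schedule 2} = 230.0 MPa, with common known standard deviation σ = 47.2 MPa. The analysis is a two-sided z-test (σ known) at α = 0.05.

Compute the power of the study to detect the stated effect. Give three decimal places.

Standardized effect: d = |μ_{schedule 1} − μ_{schedule 2}| / σ = |271.4 − 230.0| / 47.2 = 0.8771
Noncentrality parameter: δ = d·√(n/2) = 0.8771 × √(30/2) = 3.3971
Critical value for a two-sided test at α = 0.05: z_{α/2} = 1.960.
Power = Φ(δ − 1.960) + Φ(−δ − 1.960) = Φ(1.437) + Φ(-5.357) = 0.9247 + 0.0000 = 0.9247.

Power ≈ 0.925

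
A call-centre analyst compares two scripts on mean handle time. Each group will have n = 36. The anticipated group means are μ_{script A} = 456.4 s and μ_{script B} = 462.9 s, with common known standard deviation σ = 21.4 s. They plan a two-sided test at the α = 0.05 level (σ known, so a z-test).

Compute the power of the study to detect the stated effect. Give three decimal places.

Standardized effect: d = |μ_{script A} − μ_{script B}| / σ = |456.4 − 462.9| / 21.4 = 0.3037
Noncentrality parameter: δ = d·√(n/2) = 0.3037 × √(36/2) = 1.2887
Critical value for a two-sided test at α = 0.05: z_{α/2} = 1.960.
Power = Φ(δ − 1.960) + Φ(−δ − 1.960) = Φ(-0.671) + Φ(-3.249) = 0.2510 + 0.0006 = 0.2516.

Power ≈ 0.252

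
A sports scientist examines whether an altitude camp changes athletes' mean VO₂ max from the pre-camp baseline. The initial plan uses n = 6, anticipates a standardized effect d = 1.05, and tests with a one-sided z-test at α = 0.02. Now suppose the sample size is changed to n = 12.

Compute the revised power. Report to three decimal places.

With n = 12: δ = d·√n = 1.05 × √12 = 3.6373. Critical value z_{0.02} = 2.054.
Revised power = Φ(δ − 2.054) = Φ(1.584) = 0.9434.

Power ≈ 0.943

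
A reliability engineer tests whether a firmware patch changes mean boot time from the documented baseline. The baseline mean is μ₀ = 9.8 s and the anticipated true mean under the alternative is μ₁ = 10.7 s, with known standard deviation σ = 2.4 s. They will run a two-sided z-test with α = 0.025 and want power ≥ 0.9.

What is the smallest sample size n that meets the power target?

Standardized effect: d = |μ₁ − μ₀| / σ = |10.7 − 9.8| / 2.4 = 0.3750
For power 0.9 need Φ(δ − z_{0.0125}) = 0.9, so δ = z_{0.0125} + z_{0.10} = 2.241 + 1.282 = 3.523.
(For δ > 0 the lower-tail rejection region contributes negligibly to power, so the one-term inversion is standard.)
δ = d·√n ⇒ n = (δ/d)² = (3.523 / 0.3750)² = 88.26.
Rounding up, n = 89.

n = 89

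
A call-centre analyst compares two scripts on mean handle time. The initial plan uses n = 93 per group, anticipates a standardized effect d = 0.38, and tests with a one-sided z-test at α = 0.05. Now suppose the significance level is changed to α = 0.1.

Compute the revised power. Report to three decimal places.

δ = d·√(n/2) = 0.38 × √(93/2) = 2.5913 (unchanged). New critical value: z_{0.1} = 1.282.
Revised power = P(Z > 1.282 − δ) = Φ(1.310) = 0.9049.

Power ≈ 0.905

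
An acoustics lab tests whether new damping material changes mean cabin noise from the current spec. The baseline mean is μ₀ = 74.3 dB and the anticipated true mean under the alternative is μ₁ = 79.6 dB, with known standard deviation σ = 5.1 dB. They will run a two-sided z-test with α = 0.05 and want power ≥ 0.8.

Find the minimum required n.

n = 8

Standardized effect: d = |μ₁ − μ₀| / σ = |79.6 − 74.3| / 5.1 = 1.0392
For power 0.8 need Φ(δ − z_{0.025}) = 0.8, so δ = z_{0.025} + z_{0.20} = 1.960 + 0.842 = 2.802.
(The Φ(−δ − z_{α/2}) term is vanishingly small for δ > 0 and is dropped in the standard sample-size formula.)
δ = d·√n ⇒ n = (δ/d)² = (2.802 / 1.0392)² = 7.27.
Rounding up, n = 8.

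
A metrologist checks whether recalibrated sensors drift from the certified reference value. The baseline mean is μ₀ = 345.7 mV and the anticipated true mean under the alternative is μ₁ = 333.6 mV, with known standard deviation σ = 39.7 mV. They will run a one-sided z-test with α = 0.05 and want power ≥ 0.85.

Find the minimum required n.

n = 78

Standardized effect: d = |μ₁ − μ₀| / σ = |333.6 − 345.7| / 39.7 = 0.3048
For power 0.85 need Φ(δ − z_{0.05}) = 0.85, so δ = z_{0.05} + z_{0.15} = 1.645 + 1.036 = 2.681.
δ = d·√n ⇒ n = (δ/d)² = (2.681 / 0.3048)² = 77.39.
Rounding up, n = 78.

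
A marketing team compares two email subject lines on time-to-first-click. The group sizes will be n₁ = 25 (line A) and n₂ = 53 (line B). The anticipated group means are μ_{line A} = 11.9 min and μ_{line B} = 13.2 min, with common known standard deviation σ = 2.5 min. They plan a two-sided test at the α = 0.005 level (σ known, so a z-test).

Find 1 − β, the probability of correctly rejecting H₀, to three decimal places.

Standardized effect: d = |μ_{line A} − μ_{line B}| / σ = |11.9 − 13.2| / 2.5 = 0.5200
Noncentrality parameter: δ = d / √(1/n₁ + 1/n₂) = 0.5200 / √(1/25 + 1/53) = 2.1432
Critical value for a two-sided test at α = 0.005: z_{α/2} = 2.807.
Power = Φ(δ − 2.807) + Φ(−δ − 2.807) = Φ(-0.664) + Φ(-4.950) = 0.2534 + 0.0000 = 0.2534.

Power ≈ 0.253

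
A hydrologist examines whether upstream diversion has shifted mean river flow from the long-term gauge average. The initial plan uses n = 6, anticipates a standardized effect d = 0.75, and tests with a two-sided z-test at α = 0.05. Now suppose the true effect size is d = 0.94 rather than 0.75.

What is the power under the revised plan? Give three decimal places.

Power ≈ 0.634

With d = 0.94: δ = d·√n = 0.94 × √6 = 2.3025. Critical value z_{0.025} = 1.960.
Revised power = Φ(δ − 1.960) + Φ(−δ − 1.960) = Φ(0.343) + Φ(-4.262) = 0.6340 + 0.0000 = 0.6340.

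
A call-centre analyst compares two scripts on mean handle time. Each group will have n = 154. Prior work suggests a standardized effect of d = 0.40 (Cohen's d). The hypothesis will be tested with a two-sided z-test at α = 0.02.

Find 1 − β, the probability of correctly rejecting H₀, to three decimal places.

Noncentrality parameter: δ = d·√(n/2) = 0.40 × √(154/2) = 3.5100
Critical value for a two-sided test at α = 0.02: z_{α/2} = 2.326.
Power = Φ(δ − 2.326) + Φ(−δ − 2.326) = Φ(1.184) + Φ(-5.836) = 0.8817 + 0.0000 = 0.8817.

Power ≈ 0.882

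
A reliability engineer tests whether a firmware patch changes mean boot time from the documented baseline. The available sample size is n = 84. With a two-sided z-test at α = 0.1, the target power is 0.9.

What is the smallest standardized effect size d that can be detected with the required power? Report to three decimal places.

d ≈ 0.319

Need Φ(δ − 1.645) = 0.9, so δ = 1.645 + 1.282 = 2.926.
(Lower-tail contribution to power is negligible for δ > 0.)
δ = d·√n ⇒ d = δ/√n = 2.926/√84 = 0.3193.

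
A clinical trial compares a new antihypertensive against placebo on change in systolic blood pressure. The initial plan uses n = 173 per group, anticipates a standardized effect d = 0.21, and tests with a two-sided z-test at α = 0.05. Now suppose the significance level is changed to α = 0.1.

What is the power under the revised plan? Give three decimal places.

Power ≈ 0.621

δ = d·√(n/2) = 0.21 × √(173/2) = 1.9531 (unchanged). New critical value: z_{0.05} = 1.645.
Revised power = Φ(δ − 1.645) + Φ(−δ − 1.645) = Φ(0.308) + Φ(-3.598) = 0.6211 + 0.0002 = 0.6212.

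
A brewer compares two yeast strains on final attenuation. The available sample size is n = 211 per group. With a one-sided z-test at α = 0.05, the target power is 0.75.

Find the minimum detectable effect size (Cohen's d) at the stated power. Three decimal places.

d ≈ 0.226

Required noncentrality: δ = z_{0.05} + z_{0.25} = 1.645 + 0.674 = 2.319.
δ = d·√(n/2) ⇒ d = δ/√(n/2) = 2.319/√(211/2) = 0.2258.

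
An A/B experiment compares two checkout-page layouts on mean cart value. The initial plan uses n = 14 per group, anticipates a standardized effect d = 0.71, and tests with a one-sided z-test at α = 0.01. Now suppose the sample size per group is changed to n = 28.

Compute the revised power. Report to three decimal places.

Power ≈ 0.629

With n = 28 per group: δ = d·√(n/2) = 0.71 × √(28/2) = 2.6566. Critical value z_{0.01} = 2.326.
Revised power = P(Z > 2.326 − δ) = Φ(0.330) = 0.6294.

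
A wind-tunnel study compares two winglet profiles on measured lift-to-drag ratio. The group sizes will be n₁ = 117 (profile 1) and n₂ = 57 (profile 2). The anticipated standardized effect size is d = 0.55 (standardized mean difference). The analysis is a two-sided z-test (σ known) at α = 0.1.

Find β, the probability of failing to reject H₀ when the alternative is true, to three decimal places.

Noncentrality parameter: δ = d / √(1/n₁ + 1/n₂) = 0.55 / √(1/117 + 1/57) = 3.4050
Critical value for a two-sided test at α = 0.1: z_{α/2} = 1.645.
Power = Φ(δ − 1.645) + Φ(−δ − 1.645) = Φ(1.760) + Φ(-5.050) = 0.9608 + 0.0000 = 0.9608.
Type II error: β = 1 − power = 1 − 0.9608 = 0.0392.

β ≈ 0.039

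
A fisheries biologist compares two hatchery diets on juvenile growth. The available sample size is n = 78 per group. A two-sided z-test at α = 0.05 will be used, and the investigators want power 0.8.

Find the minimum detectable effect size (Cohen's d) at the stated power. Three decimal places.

d ≈ 0.449

Need Φ(δ − 1.960) = 0.8, so δ = 1.960 + 0.842 = 2.802.
(The second rejection-region term Φ(−δ − z_{α/2}) is negligible and dropped.)
δ = d·√(n/2) ⇒ d = δ/√(n/2) = 2.802/√(78/2) = 0.4486.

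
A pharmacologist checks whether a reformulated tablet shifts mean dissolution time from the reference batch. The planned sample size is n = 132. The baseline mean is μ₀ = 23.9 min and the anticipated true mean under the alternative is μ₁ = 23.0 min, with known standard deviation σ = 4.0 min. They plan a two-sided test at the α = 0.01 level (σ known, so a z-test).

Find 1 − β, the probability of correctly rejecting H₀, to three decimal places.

Power ≈ 0.504

Standardized effect: d = |μ₁ − μ₀| / σ = |23.0 − 23.9| / 4.0 = 0.2250
Noncentrality parameter: δ = d·√n = 0.2250 × √132 = 2.5851
Two-sided α = 0.01 → critical value z_{0.005} = 2.576.
Power = Φ(δ − 2.576) + Φ(−δ − 2.576) = Φ(0.009) + Φ(-5.161) = 0.5037 + 0.0000 = 0.5037.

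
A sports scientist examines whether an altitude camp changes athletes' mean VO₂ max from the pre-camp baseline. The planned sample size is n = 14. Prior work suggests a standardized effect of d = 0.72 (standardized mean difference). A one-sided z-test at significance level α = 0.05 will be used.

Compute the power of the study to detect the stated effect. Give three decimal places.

Power ≈ 0.853

Noncentrality parameter: λ = d·√n = 0.72 × √14 = 2.6940
Critical value for a one-sided test at α = 0.05: z_α = 1.645.
Power = Φ(λ − 1.645) = Φ(1.049) = 0.8529.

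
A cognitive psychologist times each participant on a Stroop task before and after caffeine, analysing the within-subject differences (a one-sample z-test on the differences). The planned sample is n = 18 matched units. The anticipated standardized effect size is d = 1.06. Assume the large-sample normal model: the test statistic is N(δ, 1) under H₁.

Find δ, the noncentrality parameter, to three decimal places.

The noncentrality parameter scales effect size by the design's sample-size factor: δ = d·√n = 1.06 × √18 = 4.4972

δ ≈ 4.497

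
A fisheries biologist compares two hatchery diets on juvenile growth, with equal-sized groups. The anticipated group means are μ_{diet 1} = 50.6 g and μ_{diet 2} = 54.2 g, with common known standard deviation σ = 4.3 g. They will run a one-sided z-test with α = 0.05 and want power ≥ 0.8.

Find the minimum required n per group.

n = 18 per group

Standardized effect: d = |μ_{diet 1} − μ_{diet 2}| / σ = |50.6 − 54.2| / 4.3 = 0.8372
Set Φ(δ − 1.645) = 0.8; then δ − 1.645 = Φ⁻¹(0.8) = 0.842, giving δ = 2.486.
δ = d·√(n/2) ⇒ n = 2(δ/d)² = 2 × (2.486 / 0.8372)² = 17.64.
Round up to the next whole unit.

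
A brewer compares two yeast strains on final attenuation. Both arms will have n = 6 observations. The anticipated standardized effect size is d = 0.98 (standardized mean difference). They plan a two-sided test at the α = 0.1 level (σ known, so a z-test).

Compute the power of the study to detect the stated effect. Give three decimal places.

Noncentrality parameter: δ = d·√(n/2) = 0.98 × √(6/2) = 1.6974
Two-sided α = 0.1 → critical value z_{0.05} = 1.645.
Power = Φ(δ − 1.645) + Φ(−δ − 1.645) = Φ(0.053) + Φ(-3.342) = 0.5210 + 0.0004 = 0.5214.

Power ≈ 0.521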